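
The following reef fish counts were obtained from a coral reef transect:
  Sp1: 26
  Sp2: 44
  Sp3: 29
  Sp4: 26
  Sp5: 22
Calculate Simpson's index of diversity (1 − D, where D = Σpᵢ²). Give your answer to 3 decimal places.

Total N = 26+44+29+26+22 = 147, so the proportions are 0.17687, 0.29932, 0.19728, 0.17687, 0.14966 (working shown to 5 dp, full precision carried).
D = 0.17687² + 0.29932² + 0.19728² + 0.17687² + 0.14966² = 0.03128 + 0.08959 + 0.03892 + 0.03128 + 0.02240 = 0.21348.
So 1 − D = 0.78652, i.e. 0.787 to 3 decimal places.

0.787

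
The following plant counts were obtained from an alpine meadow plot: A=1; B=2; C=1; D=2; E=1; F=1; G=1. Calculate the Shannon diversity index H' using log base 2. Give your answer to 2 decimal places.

Total N = 1+2+1+2+1+1+1 = 9, so the proportions are 0.1111, 0.2222, 0.1111, 0.2222, 0.1111, 0.1111, 0.1111 (working shown to 4 dp, full precision carried).
Each pᵢ log₂ pᵢ term: 0.1111×(-3.1699)=-0.3522, 0.2222×(-2.1699)=-0.4822, 0.1111×(-3.1699)=-0.3522, 0.2222×(-2.1699)=-0.4822, 0.1111×(-3.1699)=-0.3522, 0.1111×(-3.1699)=-0.3522, 0.1111×(-3.1699)=-0.3522.
Sum = -2.7255, so H' = 2.73.

2.73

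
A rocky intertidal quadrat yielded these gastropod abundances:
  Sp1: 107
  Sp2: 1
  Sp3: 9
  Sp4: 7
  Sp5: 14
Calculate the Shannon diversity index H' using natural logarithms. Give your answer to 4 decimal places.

Total N = 107+1+9+7+14 = 138, so the proportions are 0.775362, 0.007246, 0.065217, 0.050725, 0.101449 (working shown to 6 dp, full precision carried).
Each pᵢ ln pᵢ term: 0.775362×(-0.254425)=-0.197271, 0.007246×(-4.927254)=-0.035705, 0.065217×(-2.730029)=-0.178045, 0.050725×(-2.981344)=-0.151228, 0.101449×(-2.288196)=-0.232136.
Sum = -0.794385, so H' = 0.7944.

0.7944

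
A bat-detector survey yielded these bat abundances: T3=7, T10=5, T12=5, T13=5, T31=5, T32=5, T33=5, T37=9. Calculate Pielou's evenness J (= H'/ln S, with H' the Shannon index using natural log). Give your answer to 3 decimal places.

0.987

Total N = 7+5+5+5+5+5+5+9 = 46, so the proportions are 0.15217, 0.1087, 0.1087, 0.1087, 0.1087, 0.1087, 0.1087, 0.19565 (working shown to 5 dp, full precision carried).
H' = −Σ pᵢ ln pᵢ = −((-0.28650) + (-0.24122) + (-0.24122) + (-0.24122) + (-0.24122) + (-0.24122) + (-0.24122) + (-0.31919)) = 2.05300.
With S = 8 species, ln S = 2.07944, so J = 2.05300/2.07944 = 0.98728, i.e. 0.987 to 3 decimal places.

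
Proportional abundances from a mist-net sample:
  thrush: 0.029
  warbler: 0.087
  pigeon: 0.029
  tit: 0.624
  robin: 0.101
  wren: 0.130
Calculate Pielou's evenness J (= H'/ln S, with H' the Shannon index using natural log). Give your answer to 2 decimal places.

H' = −Σ pᵢ ln pᵢ = −((-0.1027) + (-0.2124) + (-0.1027) + (-0.2943) + (-0.2316) + (-0.2652)) = 1.2089 (working shown to 4 dp, full precision carried).
With S = 6 species, ln S = 1.7918, so J = 1.2089/1.7918 = 0.6747, i.e. 0.67 to 2 decimal places.

0.67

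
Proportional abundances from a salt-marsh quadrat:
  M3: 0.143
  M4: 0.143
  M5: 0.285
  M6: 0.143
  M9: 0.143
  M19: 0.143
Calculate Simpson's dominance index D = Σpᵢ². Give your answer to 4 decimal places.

D = 0.143² + 0.143² + 0.285² + 0.143² + 0.143² + 0.143² = 0.020449 + 0.020449 + 0.081225 + 0.020449 + 0.020449 + 0.020449 = 0.183470 (working shown to 6 dp, full precision carried).
To 4 decimal places, D = 0.1835.

0.1835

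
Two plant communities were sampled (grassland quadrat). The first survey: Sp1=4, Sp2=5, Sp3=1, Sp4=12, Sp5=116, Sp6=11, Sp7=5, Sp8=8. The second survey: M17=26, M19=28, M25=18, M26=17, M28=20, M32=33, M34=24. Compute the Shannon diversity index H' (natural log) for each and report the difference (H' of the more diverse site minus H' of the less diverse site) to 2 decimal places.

The first survey: N=162, proportions 0.024691, 0.030864, 0.006173, 0.074074, 0.716049, 0.067901, 0.030864, 0.049383, giving H' = 1.100638 (working shown to 6 dp, full precision carried).
The second survey: N=166, proportions 0.156627, 0.168675, 0.108434, 0.10241, 0.120482, 0.198795, 0.144578, giving H' = 1.920565.
Difference = |1.100638 − 1.920565| = 0.819927, i.e. 0.82 to 2 decimal places.

0.82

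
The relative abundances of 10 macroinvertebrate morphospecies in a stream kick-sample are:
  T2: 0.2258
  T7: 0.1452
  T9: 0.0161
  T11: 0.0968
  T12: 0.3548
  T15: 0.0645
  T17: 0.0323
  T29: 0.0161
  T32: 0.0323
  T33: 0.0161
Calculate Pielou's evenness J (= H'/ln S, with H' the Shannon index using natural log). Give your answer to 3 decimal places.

H' = −Σ pᵢ ln pᵢ = −((-0.33601) + (-0.28018) + (-0.06648) + (-0.22604) + (-0.36764) + (-0.17680) + (-0.11088) + (-0.06648) + (-0.11088) + (-0.06648)) = 1.80786 (working shown to 5 dp, full precision carried).
With S = 10 species, ln S = 2.30259, so J = 1.80786/2.30259 = 0.78514, i.e. 0.785 to 3 decimal places.

0.785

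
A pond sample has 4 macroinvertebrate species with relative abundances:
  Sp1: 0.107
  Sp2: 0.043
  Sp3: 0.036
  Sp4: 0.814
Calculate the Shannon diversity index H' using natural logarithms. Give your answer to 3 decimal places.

0.662

Each pᵢ ln pᵢ term (working shown to 5 dp, full precision carried): 0.107×(-2.23493)=-0.23914, 0.043×(-3.14656)=-0.13530, 0.036×(-3.32424)=-0.11967, 0.814×(-0.20579)=-0.16752.
Sum = -0.66163, so H' = 0.662.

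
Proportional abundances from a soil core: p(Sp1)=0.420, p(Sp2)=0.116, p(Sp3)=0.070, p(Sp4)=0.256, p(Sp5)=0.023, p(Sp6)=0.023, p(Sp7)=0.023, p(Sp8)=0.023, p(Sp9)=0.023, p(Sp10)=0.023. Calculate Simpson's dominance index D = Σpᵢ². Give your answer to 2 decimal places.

0.26

D = 0.42² + 0.116² + 0.07² + 0.256² + 0.023² + 0.023² + 0.023² + 0.023² + 0.023² + 0.023² = 0.1764 + 0.0135 + 0.0049 + 0.0655 + 0.0005 + 0.0005 + 0.0005 + 0.0005 + 0.0005 + 0.0005 = 0.2635 (working shown to 4 dp, full precision carried).
To 2 decimal places, D = 0.26.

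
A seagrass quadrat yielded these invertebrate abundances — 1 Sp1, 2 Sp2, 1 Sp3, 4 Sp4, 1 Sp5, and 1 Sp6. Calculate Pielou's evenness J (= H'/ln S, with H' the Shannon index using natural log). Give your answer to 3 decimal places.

Total N = 1+2+1+4+1+1 = 10, so the proportions are 0.1, 0.2, 0.1, 0.4, 0.1, 0.1 (working shown to 5 dp, full precision carried).
H' = −Σ pᵢ ln pᵢ = −((-0.23026) + (-0.32189) + (-0.23026) + (-0.36652) + (-0.23026) + (-0.23026)) = 1.60944.
With S = 6 species, ln S = 1.79176, so J = 1.60944/1.79176 = 0.89824, i.e. 0.898 to 3 decimal places.

0.898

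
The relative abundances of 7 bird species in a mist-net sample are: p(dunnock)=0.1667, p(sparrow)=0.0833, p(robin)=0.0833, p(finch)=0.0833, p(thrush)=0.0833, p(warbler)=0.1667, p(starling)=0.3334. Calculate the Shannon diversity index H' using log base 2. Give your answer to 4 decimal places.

2.5848

Each pᵢ log₂ pᵢ term (working shown to 6 dp, full precision carried): 0.1667×(-2.584674)=-0.430865, 0.0833×(-3.585540)=-0.298675, 0.0833×(-3.585540)=-0.298675, 0.0833×(-3.585540)=-0.298675, 0.0833×(-3.585540)=-0.298675, 0.1667×(-2.584674)=-0.430865, 0.3334×(-1.584674)=-0.528330.
Sum = -2.584762, so H' = 2.5848.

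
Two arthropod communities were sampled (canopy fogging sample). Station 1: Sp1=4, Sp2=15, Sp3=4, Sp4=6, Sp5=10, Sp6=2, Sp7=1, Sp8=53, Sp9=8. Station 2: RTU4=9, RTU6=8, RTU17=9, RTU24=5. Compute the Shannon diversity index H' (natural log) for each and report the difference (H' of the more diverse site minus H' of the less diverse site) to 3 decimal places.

Station 1: N=103, proportions 0.03883, 0.14563, 0.03883, 0.05825, 0.09709, 0.01942, 0.00971, 0.51456, 0.07767, giving H' = 1.58682 (working shown to 5 dp, full precision carried).
Station 2: N=31, proportions 0.29032, 0.25806, 0.29032, 0.16129, giving H' = 1.36196.
Difference = |1.58682 − 1.36196| = 0.22486, i.e. 0.225 to 3 decimal places.

0.225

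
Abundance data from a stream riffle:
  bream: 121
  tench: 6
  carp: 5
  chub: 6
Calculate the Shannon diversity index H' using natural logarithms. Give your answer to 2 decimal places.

0.51

Total N = 121+6+5+6 = 138, so the proportions are 0.8768, 0.0435, 0.0362, 0.0435 (working shown to 4 dp, full precision carried).
Each pᵢ ln pᵢ term: 0.8768×(-0.1315)=-0.1153, 0.0435×(-3.1355)=-0.1363, 0.0362×(-3.3178)=-0.1202, 0.0435×(-3.1355)=-0.1363.
Sum = -0.5081, so H' = 0.51.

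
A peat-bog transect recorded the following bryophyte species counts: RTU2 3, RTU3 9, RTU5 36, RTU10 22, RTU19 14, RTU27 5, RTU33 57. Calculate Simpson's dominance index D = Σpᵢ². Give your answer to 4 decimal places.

0.2505

Total N = 3+9+36+22+14+5+57 = 146, so the proportions are 0.020548, 0.061644, 0.246575, 0.150685, 0.09589, 0.034247, 0.390411 (working shown to 6 dp, full precision carried).
D = 0.020548² + 0.061644² + 0.246575² + 0.150685² + 0.09589² + 0.034247² + 0.390411² = 0.000422 + 0.003800 + 0.060799 + 0.022706 + 0.009195 + 0.001173 + 0.152421 = 0.250516.
To 4 decimal places, D = 0.2505.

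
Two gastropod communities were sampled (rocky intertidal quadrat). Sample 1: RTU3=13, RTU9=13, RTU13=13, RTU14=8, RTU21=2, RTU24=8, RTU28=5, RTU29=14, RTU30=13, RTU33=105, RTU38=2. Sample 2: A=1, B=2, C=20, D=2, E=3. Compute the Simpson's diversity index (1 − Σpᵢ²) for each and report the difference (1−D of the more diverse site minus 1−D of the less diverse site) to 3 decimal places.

Sample 1: N=196, proportions 0.06633, 0.06633, 0.06633, 0.04082, 0.0102, 0.04082, 0.02551, 0.07143, 0.06633, 0.53571, 0.0102, giving 1−D = 0.68612 (working shown to 5 dp, full precision carried).
Sample 2: N=28, proportions 0.03571, 0.07143, 0.71429, 0.07143, 0.10714, giving 1−D = 0.46684.
Difference = |0.68612 − 0.46684| = 0.21928, i.e. 0.219 to 3 decimal places.

0.219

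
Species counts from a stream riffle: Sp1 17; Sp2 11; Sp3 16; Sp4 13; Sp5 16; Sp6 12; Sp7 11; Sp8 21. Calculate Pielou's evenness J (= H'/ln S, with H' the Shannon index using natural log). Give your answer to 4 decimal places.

Total N = 17+11+16+13+16+12+11+21 = 117, so the proportions are 0.145299, 0.094017, 0.136752, 0.111111, 0.136752, 0.102564, 0.094017, 0.179487 (working shown to 6 dp, full precision carried).
H' = −Σ pᵢ ln pᵢ = −((-0.280276) + (-0.222283) + (-0.272080) + (-0.244136) + (-0.272080) + (-0.233566) + (-0.222283) + (-0.308296)) = 2.055000.
With S = 8 species, ln S = 2.079442, so J = 2.055000/2.079442 = 0.988246, i.e. 0.9882 to 4 decimal places.

0.9882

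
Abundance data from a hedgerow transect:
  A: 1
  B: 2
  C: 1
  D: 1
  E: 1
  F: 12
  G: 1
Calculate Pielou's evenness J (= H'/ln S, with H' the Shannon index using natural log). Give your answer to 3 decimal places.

0.669

Total N = 1+2+1+1+1+12+1 = 19, so the proportions are 0.05263, 0.10526, 0.05263, 0.05263, 0.05263, 0.63158, 0.05263 (working shown to 5 dp, full precision carried).
H' = −Σ pᵢ ln pᵢ = −((-0.15497) + (-0.23698) + (-0.15497) + (-0.15497) + (-0.15497) + (-0.29023) + (-0.15497)) = 1.30206.
With S = 7 species, ln S = 1.94591, so J = 1.30206/1.94591 = 0.66913, i.e. 0.669 to 3 decimal places.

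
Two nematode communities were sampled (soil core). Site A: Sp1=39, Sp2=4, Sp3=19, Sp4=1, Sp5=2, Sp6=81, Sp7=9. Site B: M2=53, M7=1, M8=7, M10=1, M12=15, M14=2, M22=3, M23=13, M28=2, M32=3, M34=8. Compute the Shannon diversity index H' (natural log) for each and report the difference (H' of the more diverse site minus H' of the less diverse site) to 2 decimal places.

0.39

Site A: N=155, proportions 0.2516, 0.0258, 0.1226, 0.0065, 0.0129, 0.5226, 0.0581, giving H' = 1.2919 (working shown to 4 dp, full precision carried).
Site B: N=108, proportions 0.4907, 0.0093, 0.0648, 0.0093, 0.1389, 0.0185, 0.0278, 0.1204, 0.0185, 0.0278, 0.0741, giving H' = 1.6820.
Difference = |1.2919 − 1.6820| = 0.3901, i.e. 0.39 to 2 decimal places.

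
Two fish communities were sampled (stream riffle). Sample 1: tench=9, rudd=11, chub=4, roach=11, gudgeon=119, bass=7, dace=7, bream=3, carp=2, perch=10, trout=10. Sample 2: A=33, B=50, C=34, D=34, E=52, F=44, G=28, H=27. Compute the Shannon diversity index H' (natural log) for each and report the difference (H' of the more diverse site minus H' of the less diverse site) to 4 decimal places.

0.5439

Sample 1: N=193, proportions 0.046632, 0.056995, 0.020725, 0.056995, 0.61658, 0.036269, 0.036269, 0.015544, 0.010363, 0.051813, 0.051813, giving H' = 1.507425 (working shown to 6 dp, full precision carried).
Sample 2: N=302, proportions 0.109272, 0.165563, 0.112583, 0.112583, 0.172185, 0.145695, 0.092715, 0.089404, giving H' = 2.051365.
Difference = |1.507425 − 2.051365| = 0.543940, i.e. 0.5439 to 4 decimal places.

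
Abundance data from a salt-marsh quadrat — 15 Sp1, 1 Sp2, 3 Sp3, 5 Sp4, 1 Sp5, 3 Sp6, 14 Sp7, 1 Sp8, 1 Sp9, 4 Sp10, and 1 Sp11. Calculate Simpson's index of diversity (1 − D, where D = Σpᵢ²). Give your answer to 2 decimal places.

Total N = 15+1+3+5+1+3+14+1+1+4+1 = 49, so the proportions are 0.3061, 0.0204, 0.0612, 0.102, 0.0204, 0.0612, 0.2857, 0.0204, 0.0204, 0.0816, 0.0204 (working shown to 4 dp, full precision carried).
D = 0.3061² + 0.0204² + 0.0612² + 0.102² + 0.0204² + 0.0612² + 0.2857² + 0.0204² + 0.0204² + 0.0816² + 0.0204² = 0.0937 + 0.0004 + 0.0037 + 0.0104 + 0.0004 + 0.0037 + 0.0816 + 0.0004 + 0.0004 + 0.0067 + 0.0004 = 0.2020.
So 1 − D = 0.7980, i.e. 0.80 to 2 decimal places.

0.80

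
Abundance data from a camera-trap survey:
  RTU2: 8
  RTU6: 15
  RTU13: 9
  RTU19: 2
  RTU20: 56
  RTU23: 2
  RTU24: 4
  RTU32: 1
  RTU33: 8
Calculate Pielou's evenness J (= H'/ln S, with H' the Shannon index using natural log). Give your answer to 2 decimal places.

0.70

Total N = 8+15+9+2+56+2+4+1+8 = 105, so the proportions are 0.0762, 0.1429, 0.0857, 0.019, 0.5333, 0.019, 0.0381, 0.0095, 0.0762 (working shown to 4 dp, full precision carried).
H' = −Σ pᵢ ln pᵢ = −((-0.1962) + (-0.2780) + (-0.2106) + (-0.0754) + (-0.3353) + (-0.0754) + (-0.1245) + (-0.0443) + (-0.1962)) = 1.5358.
With S = 9 species, ln S = 2.1972, so J = 1.5358/2.1972 = 0.6990, i.e. 0.70 to 2 decimal places.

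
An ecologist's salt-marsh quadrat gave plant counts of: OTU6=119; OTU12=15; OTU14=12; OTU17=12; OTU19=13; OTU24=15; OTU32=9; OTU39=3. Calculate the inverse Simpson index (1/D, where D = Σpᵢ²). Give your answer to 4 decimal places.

2.5864

Total N = 119+15+12+12+13+15+9+3 = 198, so the proportions are 0.6010101, 0.0757576, 0.0606061, 0.0606061, 0.0656566, 0.0757576, 0.0454545, 0.0151515 (working shown to 7 dp, full precision carried).
D = 0.6010101² + 0.0757576² + 0.0606061² + 0.0606061² + 0.0656566² + 0.0757576² + 0.0454545² + 0.0151515² = 0.3612131 + 0.0057392 + 0.0036731 + 0.0036731 + 0.0043108 + 0.0057392 + 0.0020661 + 0.0002296 = 0.3866442.
So 1/D = 2.586357, i.e. 2.5864 to 4 decimal places.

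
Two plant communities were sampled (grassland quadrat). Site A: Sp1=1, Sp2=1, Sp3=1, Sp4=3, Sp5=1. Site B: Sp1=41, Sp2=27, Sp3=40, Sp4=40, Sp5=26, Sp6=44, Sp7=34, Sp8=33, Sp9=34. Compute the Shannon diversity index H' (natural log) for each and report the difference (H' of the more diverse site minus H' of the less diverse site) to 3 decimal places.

0.708

Site A: N=7, proportions 0.1428571, 0.1428571, 0.1428571, 0.4285714, 0.1428571, giving H' = 1.4750763 (working shown to 7 dp, full precision carried).
Site B: N=319, proportions 0.1285266, 0.0846395, 0.1253918, 0.1253918, 0.0815047, 0.137931, 0.1065831, 0.1034483, 0.1065831, giving H' = 2.1829136.
Difference = |1.4750763 − 2.1829136| = 0.7078373, i.e. 0.708 to 3 decimal places.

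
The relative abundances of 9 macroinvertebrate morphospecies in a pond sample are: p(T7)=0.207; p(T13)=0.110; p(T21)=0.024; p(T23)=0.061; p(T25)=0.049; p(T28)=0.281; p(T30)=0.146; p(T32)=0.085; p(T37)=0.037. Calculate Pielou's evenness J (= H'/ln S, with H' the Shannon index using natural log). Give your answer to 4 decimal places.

H' = −Σ pᵢ ln pᵢ = −((-0.326033) + (-0.242800) + (-0.089513) + (-0.170610) + (-0.147781) + (-0.356702) + (-0.280926) + (-0.209534) + (-0.121983)) = 1.945880 (working shown to 6 dp, full precision carried).
With S = 9 species, ln S = 2.197225, so J = 1.945880/2.197225 = 0.885608, i.e. 0.8856 to 4 decimal places.

0.8856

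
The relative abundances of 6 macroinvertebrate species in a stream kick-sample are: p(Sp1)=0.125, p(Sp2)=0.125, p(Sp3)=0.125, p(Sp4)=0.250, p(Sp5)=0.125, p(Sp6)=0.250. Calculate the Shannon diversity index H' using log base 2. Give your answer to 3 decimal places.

2.500

Each pᵢ log₂ pᵢ term (working shown to 5 dp, full precision carried): 0.125×(-3.00000)=-0.37500, 0.125×(-3.00000)=-0.37500, 0.125×(-3.00000)=-0.37500, 0.25×(-2.00000)=-0.50000, 0.125×(-3.00000)=-0.37500, 0.25×(-2.00000)=-0.50000.
Sum = -2.50000, so H' = 2.500.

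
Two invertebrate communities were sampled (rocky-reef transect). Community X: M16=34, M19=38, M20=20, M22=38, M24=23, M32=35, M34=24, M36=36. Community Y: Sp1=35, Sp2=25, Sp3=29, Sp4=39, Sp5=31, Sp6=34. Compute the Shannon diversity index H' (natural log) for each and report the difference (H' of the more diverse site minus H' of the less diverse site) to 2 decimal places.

0.27

Community X: N=248, proportions 0.1371, 0.1532, 0.0806, 0.1532, 0.0927, 0.1411, 0.0968, 0.1452, giving H' = 2.0533 (working shown to 4 dp, full precision carried).
Community Y: N=193, proportions 0.1813, 0.1295, 0.1503, 0.2021, 0.1606, 0.1762, giving H' = 1.7819.
Difference = |2.0533 − 1.7819| = 0.2714, i.e. 0.27 to 2 decimal places.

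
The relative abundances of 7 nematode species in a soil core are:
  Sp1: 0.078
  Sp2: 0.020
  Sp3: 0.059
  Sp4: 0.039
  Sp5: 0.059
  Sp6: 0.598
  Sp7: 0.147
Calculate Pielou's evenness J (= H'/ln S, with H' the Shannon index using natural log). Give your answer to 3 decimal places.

H' = −Σ pᵢ ln pᵢ = −((-0.19898) + (-0.07824) + (-0.16698) + (-0.12652) + (-0.16698) + (-0.30747) + (-0.28185)) = 1.32703 (working shown to 5 dp, full precision carried).
With S = 7 species, ln S = 1.94591, so J = 1.32703/1.94591 = 0.68196, i.e. 0.682 to 3 decimal places.

0.682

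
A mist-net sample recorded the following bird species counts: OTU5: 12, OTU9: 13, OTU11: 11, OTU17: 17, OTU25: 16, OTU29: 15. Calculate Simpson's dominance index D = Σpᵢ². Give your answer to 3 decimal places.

0.171

Total N = 12+13+11+17+16+15 = 84, so the proportions are 0.14286, 0.15476, 0.13095, 0.20238, 0.19048, 0.17857 (working shown to 5 dp, full precision carried).
D = 0.14286² + 0.15476² + 0.13095² + 0.20238² + 0.19048² + 0.17857² = 0.02041 + 0.02395 + 0.01715 + 0.04096 + 0.03628 + 0.03189 = 0.17063.
To 3 decimal places, D = 0.171.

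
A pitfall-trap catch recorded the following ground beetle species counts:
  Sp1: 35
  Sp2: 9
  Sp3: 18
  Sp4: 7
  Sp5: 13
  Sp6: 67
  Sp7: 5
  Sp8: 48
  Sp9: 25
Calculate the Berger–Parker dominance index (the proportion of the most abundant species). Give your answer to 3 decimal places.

Total N = 35+9+18+7+13+67+5+48+25 = 227, so the proportions are 0.15419, 0.03965, 0.0793, 0.03084, 0.05727, 0.29515, 0.02203, 0.21145, 0.11013 (working shown to 5 dp, full precision carried).
The largest proportion is 0.29515, i.e. d = 0.295 to 3 decimal places.

0.295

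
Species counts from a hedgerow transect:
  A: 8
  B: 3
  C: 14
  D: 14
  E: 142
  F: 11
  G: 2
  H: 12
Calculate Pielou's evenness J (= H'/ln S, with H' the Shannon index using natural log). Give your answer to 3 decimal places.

Total N = 8+3+14+14+142+11+2+12 = 206, so the proportions are 0.03883, 0.01456, 0.06796, 0.06796, 0.68932, 0.0534, 0.00971, 0.05825 (working shown to 5 dp, full precision carried).
H' = −Σ pᵢ ln pᵢ = −((-0.12615) + (-0.06159) + (-0.18274) + (-0.18274) + (-0.25646) + (-0.15646) + (-0.04500) + (-0.16561)) = 1.17674.
With S = 8 species, ln S = 2.07944, so J = 1.17674/2.07944 = 0.56589, i.e. 0.566 to 3 decimal places.

0.566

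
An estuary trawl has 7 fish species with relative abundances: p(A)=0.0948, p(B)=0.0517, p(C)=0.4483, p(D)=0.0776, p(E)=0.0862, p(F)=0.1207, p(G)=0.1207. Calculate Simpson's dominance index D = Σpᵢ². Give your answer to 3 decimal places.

D = 0.0948² + 0.0517² + 0.4483² + 0.0776² + 0.0862² + 0.1207² + 0.1207² = 0.00899 + 0.00267 + 0.20097 + 0.00602 + 0.00743 + 0.01457 + 0.01457 = 0.25522 (working shown to 5 dp, full precision carried).
To 3 decimal places, D = 0.255.

0.255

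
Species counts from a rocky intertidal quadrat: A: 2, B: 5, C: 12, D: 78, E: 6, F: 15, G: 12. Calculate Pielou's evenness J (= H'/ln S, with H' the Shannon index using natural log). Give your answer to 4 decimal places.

0.6820

Total N = 2+5+12+78+6+15+12 = 130, so the proportions are 0.015385, 0.038462, 0.092308, 0.6, 0.046154, 0.115385, 0.092308 (working shown to 6 dp, full precision carried).
H' = −Σ pᵢ ln pᵢ = −((-0.064221) + (-0.125311) + (-0.219935) + (-0.306495) + (-0.141959) + (-0.249171) + (-0.219935)) = 1.327028.
With S = 7 species, ln S = 1.945910, so J = 1.327028/1.945910 = 0.681957, i.e. 0.6820 to 4 decimal places.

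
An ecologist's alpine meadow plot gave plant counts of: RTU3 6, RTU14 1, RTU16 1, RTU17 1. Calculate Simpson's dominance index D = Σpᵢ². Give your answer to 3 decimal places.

0.481

Total N = 6+1+1+1 = 9, so the proportions are 0.66667, 0.11111, 0.11111, 0.11111 (working shown to 5 dp, full precision carried).
D = 0.66667² + 0.11111² + 0.11111² + 0.11111² = 0.44444 + 0.01235 + 0.01235 + 0.01235 = 0.48148.
To 3 decimal places, D = 0.481.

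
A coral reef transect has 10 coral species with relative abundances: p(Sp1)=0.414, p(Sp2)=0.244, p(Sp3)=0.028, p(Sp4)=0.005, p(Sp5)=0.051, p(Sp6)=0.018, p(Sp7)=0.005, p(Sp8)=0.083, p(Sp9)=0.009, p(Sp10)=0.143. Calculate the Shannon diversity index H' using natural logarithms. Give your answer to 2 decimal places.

Each pᵢ ln pᵢ term (working shown to 4 dp, full precision carried): 0.414×(-0.8819)=-0.3651, 0.244×(-1.4106)=-0.3442, 0.028×(-3.5756)=-0.1001, 0.005×(-5.2983)=-0.0265, 0.051×(-2.9759)=-0.1518, 0.018×(-4.0174)=-0.0723, 0.005×(-5.2983)=-0.0265, 0.083×(-2.4889)=-0.2066, 0.009×(-4.7105)=-0.0424, 0.143×(-1.9449)=-0.2781.
Sum = -1.6136, so H' = 1.61.

1.61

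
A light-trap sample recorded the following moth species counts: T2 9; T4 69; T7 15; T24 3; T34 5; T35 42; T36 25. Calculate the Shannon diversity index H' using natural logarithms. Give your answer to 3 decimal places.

Total N = 9+69+15+3+5+42+25 = 168, so the proportions are 0.05357, 0.41071, 0.08929, 0.01786, 0.02976, 0.25, 0.14881 (working shown to 5 dp, full precision carried).
Each pᵢ ln pᵢ term: 0.05357×(-2.92674)=-0.15679, 0.41071×(-0.88986)=-0.36548, 0.08929×(-2.41591)=-0.21571, 0.01786×(-4.02535)=-0.07188, 0.02976×(-3.51453)=-0.10460, 0.25×(-1.38629)=-0.34657, 0.14881×(-1.90509)=-0.28350.
Sum = -1.54452, so H' = 1.545.

1.545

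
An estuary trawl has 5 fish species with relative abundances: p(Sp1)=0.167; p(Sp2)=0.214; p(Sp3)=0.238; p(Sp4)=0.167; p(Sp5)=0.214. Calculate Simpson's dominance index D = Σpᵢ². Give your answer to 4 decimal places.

0.2040

D = 0.167² + 0.214² + 0.238² + 0.167² + 0.214² = 0.027889 + 0.045796 + 0.056644 + 0.027889 + 0.045796 = 0.204014 (working shown to 6 dp, full precision carried).
To 4 decimal places, D = 0.2040.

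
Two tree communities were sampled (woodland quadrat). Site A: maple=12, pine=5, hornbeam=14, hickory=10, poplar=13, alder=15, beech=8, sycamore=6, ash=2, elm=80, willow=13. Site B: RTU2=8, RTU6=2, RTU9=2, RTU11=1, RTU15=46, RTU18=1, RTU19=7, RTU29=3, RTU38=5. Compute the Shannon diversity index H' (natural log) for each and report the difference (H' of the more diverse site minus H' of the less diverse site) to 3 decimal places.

Site A: N=178, proportions 0.06742, 0.02809, 0.07865, 0.05618, 0.07303, 0.08427, 0.04494, 0.03371, 0.01124, 0.44944, 0.07303, giving H' = 1.89817 (working shown to 5 dp, full precision carried).
Site B: N=75, proportions 0.10667, 0.02667, 0.02667, 0.01333, 0.61333, 0.01333, 0.09333, 0.04, 0.06667, giving H' = 1.37762.
Difference = |1.89817 − 1.37762| = 0.52055, i.e. 0.521 to 3 decimal places.

0.521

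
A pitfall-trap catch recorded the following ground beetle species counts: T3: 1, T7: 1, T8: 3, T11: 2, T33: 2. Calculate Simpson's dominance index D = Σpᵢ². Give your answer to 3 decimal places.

0.235

Total N = 1+1+3+2+2 = 9, so the proportions are 0.11111, 0.11111, 0.33333, 0.22222, 0.22222 (working shown to 5 dp, full precision carried).
D = 0.11111² + 0.11111² + 0.33333² + 0.22222² + 0.22222² = 0.01235 + 0.01235 + 0.11111 + 0.04938 + 0.04938 = 0.23457.
To 3 decimal places, D = 0.235.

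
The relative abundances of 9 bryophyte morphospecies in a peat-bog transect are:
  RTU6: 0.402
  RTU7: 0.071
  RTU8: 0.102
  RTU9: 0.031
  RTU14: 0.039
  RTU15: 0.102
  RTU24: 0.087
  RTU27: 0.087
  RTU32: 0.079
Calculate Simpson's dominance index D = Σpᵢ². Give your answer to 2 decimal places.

D = 0.402² + 0.071² + 0.102² + 0.031² + 0.039² + 0.102² + 0.087² + 0.087² + 0.079² = 0.1616 + 0.0050 + 0.0104 + 0.0010 + 0.0015 + 0.0104 + 0.0076 + 0.0076 + 0.0062 = 0.2113 (working shown to 4 dp, full precision carried).
To 2 decimal places, D = 0.21.

0.21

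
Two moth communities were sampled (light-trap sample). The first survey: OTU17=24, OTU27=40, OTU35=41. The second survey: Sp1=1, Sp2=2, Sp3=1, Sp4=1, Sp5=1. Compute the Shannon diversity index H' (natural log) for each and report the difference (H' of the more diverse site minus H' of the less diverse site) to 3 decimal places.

The first survey: N=105, proportions 0.22857, 0.38095, 0.39048, giving H' = 1.07220 (working shown to 5 dp, full precision carried).
The second survey: N=6, proportions 0.16667, 0.33333, 0.16667, 0.16667, 0.16667, giving H' = 1.56071.
Difference = |1.07220 − 1.56071| = 0.48851, i.e. 0.489 to 3 decimal places.

0.489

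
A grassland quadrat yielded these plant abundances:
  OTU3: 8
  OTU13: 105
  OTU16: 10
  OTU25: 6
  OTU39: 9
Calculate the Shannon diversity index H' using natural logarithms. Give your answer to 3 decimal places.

0.878

Total N = 8+105+10+6+9 = 138, so the proportions are 0.05797, 0.76087, 0.07246, 0.04348, 0.06522 (working shown to 5 dp, full precision carried).
Each pᵢ ln pᵢ term: 0.05797×(-2.84781)=-0.16509, 0.76087×(-0.27329)=-0.20794, 0.07246×(-2.62467)=-0.19019, 0.04348×(-3.13549)=-0.13633, 0.06522×(-2.73003)=-0.17805.
Sum = -0.87760, so H' = 0.878.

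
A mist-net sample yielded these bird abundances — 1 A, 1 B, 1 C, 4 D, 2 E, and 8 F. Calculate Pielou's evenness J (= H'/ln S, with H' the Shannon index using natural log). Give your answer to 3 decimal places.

Total N = 1+1+1+4+2+8 = 17, so the proportions are 0.05882, 0.05882, 0.05882, 0.23529, 0.11765, 0.47059 (working shown to 5 dp, full precision carried).
H' = −Σ pᵢ ln pᵢ = −((-0.16666) + (-0.16666) + (-0.16666) + (-0.34045) + (-0.25177) + (-0.35472)) = 1.44692.
With S = 6 species, ln S = 1.79176, so J = 1.44692/1.79176 = 0.80754, i.e. 0.808 to 3 decimal places.

0.808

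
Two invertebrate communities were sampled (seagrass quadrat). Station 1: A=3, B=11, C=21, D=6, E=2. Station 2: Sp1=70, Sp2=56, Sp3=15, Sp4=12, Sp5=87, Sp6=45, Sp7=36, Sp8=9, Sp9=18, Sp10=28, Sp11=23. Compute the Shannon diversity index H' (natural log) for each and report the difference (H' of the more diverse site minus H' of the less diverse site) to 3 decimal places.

0.879

Station 1: N=43, proportions 0.06977, 0.25581, 0.48837, 0.13953, 0.04651, giving H' = 1.30203 (working shown to 5 dp, full precision carried).
Station 2: N=399, proportions 0.17544, 0.14035, 0.03759, 0.03008, 0.21805, 0.11278, 0.09023, 0.02256, 0.04511, 0.07018, 0.05764, giving H' = 2.18116.
Difference = |1.30203 − 2.18116| = 0.87913, i.e. 0.879 to 3 decimal places.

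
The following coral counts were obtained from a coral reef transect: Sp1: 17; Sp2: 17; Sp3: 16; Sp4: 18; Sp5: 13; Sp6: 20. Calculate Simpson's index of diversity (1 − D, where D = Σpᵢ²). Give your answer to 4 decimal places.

0.8307

Total N = 17+17+16+18+13+20 = 101, so the proportions are 0.168317, 0.168317, 0.158416, 0.178218, 0.128713, 0.19802 (working shown to 6 dp, full precision carried).
D = 0.168317² + 0.168317² + 0.158416² + 0.178218² + 0.128713² + 0.19802² = 0.028331 + 0.028331 + 0.025096 + 0.031762 + 0.016567 + 0.039212 = 0.169297.
So 1 − D = 0.830703, i.e. 0.8307 to 4 decimal places.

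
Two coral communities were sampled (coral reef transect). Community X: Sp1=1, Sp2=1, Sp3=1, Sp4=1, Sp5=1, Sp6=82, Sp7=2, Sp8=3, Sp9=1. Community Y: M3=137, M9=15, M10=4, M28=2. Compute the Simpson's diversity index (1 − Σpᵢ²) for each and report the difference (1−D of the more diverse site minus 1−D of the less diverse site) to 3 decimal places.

Community X: N=93, proportions 0.01075, 0.01075, 0.01075, 0.01075, 0.01075, 0.88172, 0.02151, 0.03226, 0.01075, giving 1−D = 0.22037 (working shown to 5 dp, full precision carried).
Community Y: N=158, proportions 0.86709, 0.09494, 0.02532, 0.01266, giving 1−D = 0.23834.
Difference = |0.22037 − 0.23834| = 0.01797, i.e. 0.018 to 3 decimal places.

0.018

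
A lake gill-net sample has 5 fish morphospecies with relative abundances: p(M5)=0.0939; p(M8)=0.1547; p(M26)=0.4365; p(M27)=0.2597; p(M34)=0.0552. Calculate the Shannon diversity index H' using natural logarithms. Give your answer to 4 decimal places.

Each pᵢ ln pᵢ term (working shown to 6 dp, full precision carried): 0.0939×(-2.365525)=-0.222123, 0.1547×(-1.866268)=-0.288712, 0.4365×(-0.828967)=-0.361844, 0.2597×(-1.348228)=-0.350135, 0.0552×(-2.896792)=-0.159903.
Sum = -1.382716, so H' = 1.3827.

1.3827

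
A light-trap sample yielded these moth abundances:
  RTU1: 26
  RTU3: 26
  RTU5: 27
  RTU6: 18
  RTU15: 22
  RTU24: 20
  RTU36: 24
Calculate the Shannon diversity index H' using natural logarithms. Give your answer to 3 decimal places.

1.937

Total N = 26+26+27+18+22+20+24 = 163, so the proportions are 0.15951, 0.15951, 0.16564, 0.11043, 0.13497, 0.1227, 0.14724 (working shown to 5 dp, full precision carried).
Each pᵢ ln pᵢ term: 0.15951×(-1.83565)=-0.29280, 0.15951×(-1.83565)=-0.29280, 0.16564×(-1.79791)=-0.29781, 0.11043×(-2.20338)=-0.24332, 0.13497×(-2.00271)=-0.27030, 0.1227×(-2.09802)=-0.25743, 0.14724×(-1.91570)=-0.28207.
Sum = -1.93653, so H' = 1.937.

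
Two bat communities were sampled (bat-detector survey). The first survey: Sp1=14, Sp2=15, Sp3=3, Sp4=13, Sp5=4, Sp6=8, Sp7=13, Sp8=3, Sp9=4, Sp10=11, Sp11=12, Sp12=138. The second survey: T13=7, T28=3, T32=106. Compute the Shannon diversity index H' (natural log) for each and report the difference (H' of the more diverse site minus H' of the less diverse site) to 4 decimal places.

The first survey: N=238, proportions 0.058824, 0.063025, 0.012605, 0.054622, 0.016807, 0.033613, 0.054622, 0.012605, 0.016807, 0.046218, 0.05042, 0.579832, giving H' = 1.628865 (working shown to 6 dp, full precision carried).
The second survey: N=116, proportions 0.060345, 0.025862, 0.913793, giving H' = 0.346334.
Difference = |1.628865 − 0.346334| = 1.282531, i.e. 1.2825 to 4 decimal places.

1.2825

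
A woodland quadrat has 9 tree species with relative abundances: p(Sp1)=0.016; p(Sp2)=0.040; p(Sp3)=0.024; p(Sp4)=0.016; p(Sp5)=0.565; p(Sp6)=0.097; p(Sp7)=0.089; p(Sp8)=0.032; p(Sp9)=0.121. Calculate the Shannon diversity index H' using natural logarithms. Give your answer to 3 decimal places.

Each pᵢ ln pᵢ term (working shown to 5 dp, full precision carried): 0.016×(-4.13517)=-0.06616, 0.04×(-3.21888)=-0.12876, 0.024×(-3.72970)=-0.08951, 0.016×(-4.13517)=-0.06616, 0.565×(-0.57093)=-0.32258, 0.097×(-2.33304)=-0.22631, 0.089×(-2.41912)=-0.21530, 0.032×(-3.44202)=-0.11014, 0.121×(-2.11196)=-0.25555.
Sum = -1.48047, so H' = 1.480.

1.480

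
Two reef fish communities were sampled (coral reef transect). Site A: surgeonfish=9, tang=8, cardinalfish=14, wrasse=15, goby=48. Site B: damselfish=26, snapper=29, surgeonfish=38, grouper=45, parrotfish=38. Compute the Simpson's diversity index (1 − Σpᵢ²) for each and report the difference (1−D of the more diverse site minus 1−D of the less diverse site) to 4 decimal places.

0.1172

Site A: N=94, proportions 0.095745, 0.085106, 0.148936, 0.159574, 0.510638, giving 1−D = 0.675192 (working shown to 6 dp, full precision carried).
Site B: N=176, proportions 0.147727, 0.164773, 0.215909, 0.255682, 0.215909, giving 1−D = 0.792420.
Difference = |0.675192 − 0.792420| = 0.117228, i.e. 0.1172 to 4 decimal places.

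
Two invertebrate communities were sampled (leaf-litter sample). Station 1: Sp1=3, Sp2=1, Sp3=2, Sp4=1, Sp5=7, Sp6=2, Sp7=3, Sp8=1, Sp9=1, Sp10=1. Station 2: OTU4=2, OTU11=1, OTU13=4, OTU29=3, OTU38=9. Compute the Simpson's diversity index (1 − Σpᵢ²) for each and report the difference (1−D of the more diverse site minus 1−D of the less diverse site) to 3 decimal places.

0.142

Station 1: N=22, proportions 0.13636, 0.04545, 0.09091, 0.04545, 0.31818, 0.09091, 0.13636, 0.04545, 0.04545, 0.04545, giving 1−D = 0.83471 (working shown to 5 dp, full precision carried).
Station 2: N=19, proportions 0.10526, 0.05263, 0.21053, 0.15789, 0.47368, giving 1−D = 0.69252.
Difference = |0.83471 − 0.69252| = 0.14219, i.e. 0.142 to 3 decimal places.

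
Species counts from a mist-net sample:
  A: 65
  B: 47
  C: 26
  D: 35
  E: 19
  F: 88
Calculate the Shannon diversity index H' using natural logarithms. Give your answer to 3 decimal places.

Total N = 65+47+26+35+19+88 = 280, so the proportions are 0.23214, 0.16786, 0.09286, 0.125, 0.06786, 0.31429 (working shown to 5 dp, full precision carried).
Each pᵢ ln pᵢ term: 0.23214×(-1.46040)=-0.33902, 0.16786×(-1.78464)=-0.29956, 0.09286×(-2.37669)=-0.22069, 0.125×(-2.07944)=-0.25993, 0.06786×(-2.69035)=-0.18256, 0.31429×(-1.15745)=-0.36377.
Sum = -1.66554, so H' = 1.666.

1.666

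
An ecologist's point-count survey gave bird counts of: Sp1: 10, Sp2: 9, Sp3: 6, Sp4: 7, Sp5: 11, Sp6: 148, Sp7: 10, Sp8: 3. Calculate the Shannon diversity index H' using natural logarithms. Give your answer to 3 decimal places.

Total N = 10+9+6+7+11+148+10+3 = 204, so the proportions are 0.04902, 0.04412, 0.02941, 0.03431, 0.05392, 0.72549, 0.04902, 0.01471 (working shown to 5 dp, full precision carried).
Each pᵢ ln pᵢ term: 0.04902×(-3.01553)=-0.14782, 0.04412×(-3.12090)=-0.13769, 0.02941×(-3.52636)=-0.10372, 0.03431×(-3.37221)=-0.11571, 0.05392×(-2.92022)=-0.15746, 0.72549×(-0.32091)=-0.23282, 0.04902×(-3.01553)=-0.14782, 0.01471×(-4.21951)=-0.06205.
Sum = -1.10509, so H' = 1.105.

1.105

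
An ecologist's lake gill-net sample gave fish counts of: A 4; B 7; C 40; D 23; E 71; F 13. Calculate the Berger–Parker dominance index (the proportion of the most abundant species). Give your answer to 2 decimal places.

0.45

Total N = 4+7+40+23+71+13 = 158, so the proportions are 0.0253, 0.0443, 0.2532, 0.1456, 0.4494, 0.0823 (working shown to 4 dp, full precision carried).
The largest proportion is 0.4494, i.e. d = 0.45 to 2 decimal places.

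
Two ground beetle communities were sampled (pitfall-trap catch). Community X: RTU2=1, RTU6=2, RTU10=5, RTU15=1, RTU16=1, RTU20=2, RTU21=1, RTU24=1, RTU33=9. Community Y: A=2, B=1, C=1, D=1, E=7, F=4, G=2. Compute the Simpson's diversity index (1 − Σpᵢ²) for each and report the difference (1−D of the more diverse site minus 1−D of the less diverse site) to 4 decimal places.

Community X: N=23, proportions 0.043478, 0.086957, 0.217391, 0.043478, 0.043478, 0.086957, 0.043478, 0.043478, 0.391304, giving 1−D = 0.775047 (working shown to 6 dp, full precision carried).
Community Y: N=18, proportions 0.111111, 0.055556, 0.055556, 0.055556, 0.388889, 0.222222, 0.111111, giving 1−D = 0.765432.
Difference = |0.775047 − 0.765432| = 0.009615, i.e. 0.0096 to 4 decimal places.

0.0096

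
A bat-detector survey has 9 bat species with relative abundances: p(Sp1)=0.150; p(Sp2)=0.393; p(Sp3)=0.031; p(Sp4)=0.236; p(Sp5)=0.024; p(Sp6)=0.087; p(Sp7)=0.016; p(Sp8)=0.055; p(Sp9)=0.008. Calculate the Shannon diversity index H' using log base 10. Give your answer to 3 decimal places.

0.724

Each pᵢ log₁₀ pᵢ term (working shown to 5 dp, full precision carried): 0.15×(-0.82391)=-0.12359, 0.393×(-0.40561)=-0.15940, 0.031×(-1.50864)=-0.04677, 0.236×(-0.62709)=-0.14799, 0.024×(-1.61979)=-0.03887, 0.087×(-1.06048)=-0.09226, 0.016×(-1.79588)=-0.02873, 0.055×(-1.25964)=-0.06928, 0.008×(-2.09691)=-0.01678.
Sum = -0.72368, so H' = 0.724.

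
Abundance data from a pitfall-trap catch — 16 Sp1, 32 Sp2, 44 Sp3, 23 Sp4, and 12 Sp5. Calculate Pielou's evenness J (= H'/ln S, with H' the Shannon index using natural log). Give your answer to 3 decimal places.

0.937

Total N = 16+32+44+23+12 = 127, so the proportions are 0.12598, 0.25197, 0.34646, 0.1811, 0.09449 (working shown to 5 dp, full precision carried).
H' = −Σ pᵢ ln pᵢ = −((-0.26099) + (-0.34733) + (-0.36724) + (-0.30945) + (-0.22292)) = 1.50793.
With S = 5 species, ln S = 1.60944, so J = 1.50793/1.60944 = 0.93693, i.e. 0.937 to 3 decimal places.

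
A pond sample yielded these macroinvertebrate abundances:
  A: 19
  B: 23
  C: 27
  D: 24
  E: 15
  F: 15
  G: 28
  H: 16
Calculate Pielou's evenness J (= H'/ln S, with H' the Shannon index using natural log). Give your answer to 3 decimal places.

Total N = 19+23+27+24+15+15+28+16 = 167, so the proportions are 0.11377, 0.13772, 0.16168, 0.14371, 0.08982, 0.08982, 0.16766, 0.09581 (working shown to 5 dp, full precision carried).
H' = −Σ pᵢ ln pᵢ = −((-0.24729) + (-0.27304) + (-0.29460) + (-0.27879) + (-0.21646) + (-0.21646) + (-0.29941) + (-0.22471)) = 2.05077.
With S = 8 species, ln S = 2.07944, so J = 2.05077/2.07944 = 0.98621, i.e. 0.986 to 3 decimal places.

0.986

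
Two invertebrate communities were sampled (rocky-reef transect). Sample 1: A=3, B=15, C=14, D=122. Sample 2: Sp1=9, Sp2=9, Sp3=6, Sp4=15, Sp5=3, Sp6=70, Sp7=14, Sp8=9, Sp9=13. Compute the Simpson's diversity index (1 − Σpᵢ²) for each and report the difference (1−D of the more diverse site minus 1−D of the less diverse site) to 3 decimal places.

0.382

Sample 1: N=154, proportions 0.019481, 0.097403, 0.090909, 0.792208, giving 1−D = 0.354276 (working shown to 6 dp, full precision carried).
Sample 2: N=148, proportions 0.060811, 0.060811, 0.040541, 0.101351, 0.02027, 0.472973, 0.094595, 0.060811, 0.087838, giving 1−D = 0.736213.
Difference = |0.354276 − 0.736213| = 0.381937, i.e. 0.382 to 3 decimal places.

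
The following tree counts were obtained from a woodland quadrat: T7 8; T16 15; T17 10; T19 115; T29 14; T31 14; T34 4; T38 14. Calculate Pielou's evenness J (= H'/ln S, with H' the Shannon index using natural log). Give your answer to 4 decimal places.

0.6932

Total N = 8+15+10+115+14+14+4+14 = 194, so the proportions are 0.041237, 0.07732, 0.051546, 0.592784, 0.072165, 0.072165, 0.020619, 0.072165 (working shown to 6 dp, full precision carried).
H' = −Σ pᵢ ln pᵢ = −((-0.131481) + (-0.197923) + (-0.152849) + (-0.309982) + (-0.189707) + (-0.189707) + (-0.080032) + (-0.189707)) = 1.441390.
With S = 8 species, ln S = 2.079442, so J = 1.441390/2.079442 = 0.693162, i.e. 0.6932 to 4 decimal places.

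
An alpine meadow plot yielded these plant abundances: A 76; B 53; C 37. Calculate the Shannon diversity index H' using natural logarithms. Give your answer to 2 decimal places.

1.06

Total N = 76+53+37 = 166, so the proportions are 0.4578, 0.3193, 0.2229 (working shown to 4 dp, full precision carried).
Each pᵢ ln pᵢ term: 0.4578×(-0.7813)=-0.3577, 0.3193×(-1.1417)=-0.3645, 0.2229×(-1.5011)=-0.3346.
Sum = -1.0568, so H' = 1.06.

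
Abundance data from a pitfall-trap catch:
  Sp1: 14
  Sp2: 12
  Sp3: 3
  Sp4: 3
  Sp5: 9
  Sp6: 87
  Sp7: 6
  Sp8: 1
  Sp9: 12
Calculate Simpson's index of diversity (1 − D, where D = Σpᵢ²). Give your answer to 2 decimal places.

0.62

Total N = 14+12+3+3+9+87+6+1+12 = 147, so the proportions are 0.0952, 0.0816, 0.0204, 0.0204, 0.0612, 0.5918, 0.0408, 0.0068, 0.0816 (working shown to 4 dp, full precision carried).
D = 0.0952² + 0.0816² + 0.0204² + 0.0204² + 0.0612² + 0.5918² + 0.0408² + 0.0068² + 0.0816² = 0.0091 + 0.0067 + 0.0004 + 0.0004 + 0.0037 + 0.3503 + 0.0017 + 0.0000 + 0.0067 = 0.3790.
So 1 − D = 0.6210, i.e. 0.62 to 2 decimal places.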